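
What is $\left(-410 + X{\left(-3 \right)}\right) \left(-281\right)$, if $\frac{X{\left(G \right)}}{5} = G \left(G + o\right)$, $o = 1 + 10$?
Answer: $148930$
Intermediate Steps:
$o = 11$
$X{\left(G \right)} = 5 G \left(11 + G\right)$ ($X{\left(G \right)} = 5 G \left(G + 11\right) = 5 G \left(11 + G\right)$)
$\left(-410 + X{\left(-3 \right)}\right) \left(-281\right) = \left(-410 + 5 \left(-3\right) \left(11 - 3\right)\right) \left(-281\right) = \left(-410 + 5 \left(-3\right) 8\right) \left(-281\right) = \left(-410 - 120\right) \left(-281\right) = \left(-530\right) \left(-281\right) = 148930$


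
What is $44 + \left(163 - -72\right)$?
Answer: $279$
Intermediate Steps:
$44 + \left(163 - -72\right) = 44 + \left(163 + 72\right) = 44 + 235 = 279$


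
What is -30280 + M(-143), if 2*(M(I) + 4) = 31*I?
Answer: -65001/2 ≈ -32501.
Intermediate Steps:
M(I) = -4 + 31*I/2 (M(I) = -4 + (31*I)/2 = -4 + 31*I/2)
-30280 + M(-143) = -30280 + (-4 + (31/2)*(-143)) = -30280 + (-4 - 4433/2) = -30280 - 4441/2 = -65001/2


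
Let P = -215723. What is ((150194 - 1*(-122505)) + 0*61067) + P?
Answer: 56976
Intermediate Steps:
((150194 - 1*(-122505)) + 0*61067) + P = ((150194 - 1*(-122505)) + 0*61067) - 215723 = ((150194 + 122505) + 0) - 215723 = (272699 + 0) - 215723 = 272699 - 215723 = 56976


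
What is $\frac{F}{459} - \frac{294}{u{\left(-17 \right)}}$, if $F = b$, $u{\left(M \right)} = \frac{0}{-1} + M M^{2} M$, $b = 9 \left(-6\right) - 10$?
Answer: $- \frac{322370}{2255067} \approx -0.14295$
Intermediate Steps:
$b = -64$ ($b = -54 - 10 = -64$)
$u{\left(M \right)} = M^{4}$ ($u{\left(M \right)} = 0 \left(-1\right) + M^{3} M = 0 + M^{4} = M^{4}$)
$F = -64$
$\frac{F}{459} - \frac{294}{u{\left(-17 \right)}} = - \frac{64}{459} - \frac{294}{\left(-17\right)^{4}} = \left(-64\right) \frac{1}{459} - \frac{294}{83521} = - \frac{64}{459} - \frac{294}{83521} = - \frac{322370}{2255067}$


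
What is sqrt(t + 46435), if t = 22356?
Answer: sqrt(68791) ≈ 262.28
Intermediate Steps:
sqrt(t + 46435) = sqrt(22356 + 46435) = sqrt(68791)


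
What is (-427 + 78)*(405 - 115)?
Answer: -101210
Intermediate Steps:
(-427 + 78)*(405 - 115) = -349*290 = -101210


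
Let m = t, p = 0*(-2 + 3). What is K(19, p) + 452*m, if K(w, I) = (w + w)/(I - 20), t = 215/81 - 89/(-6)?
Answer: 6401041/810 ≈ 7902.5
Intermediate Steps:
p = 0 (p = 0*1 = 0)
t = 2833/162 (t = 215*(1/81) - 89*(-⅙) = 215/81 + 89/6 = 2833/162 ≈ 17.488)
K(w, I) = 2*w/(-20 + I) (K(w, I) = (2*w)/(-20 + I) = 2*w/(-20 + I))
m = 2833/162 ≈ 17.488
K(19, p) + 452*m = 2*19/(-20 + 0) + 452*(2833/162) = 2*19/(-20) + 640258/81 = 2*19*(-1/20) + 640258/81 = -19/10 + 640258/81 = 6401041/810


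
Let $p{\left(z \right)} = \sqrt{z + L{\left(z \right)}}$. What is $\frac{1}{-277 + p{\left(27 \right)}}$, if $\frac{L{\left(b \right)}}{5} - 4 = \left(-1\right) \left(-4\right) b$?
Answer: $- \frac{277}{76142} - \frac{\sqrt{587}}{76142} \approx -0.0039561$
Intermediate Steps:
$L{\left(b \right)} = 20 + 20 b$ ($L{\left(b \right)} = 20 + 5 \left(-1\right) \left(-4\right) b = 20 + 5 \cdot 4 b = 20 + 20 b$)
$p{\left(z \right)} = \sqrt{20 + 21 z}$ ($p{\left(z \right)} = \sqrt{z + \left(20 + 20 z\right)} = \sqrt{20 + 21 z}$)
$\frac{1}{-277 + p{\left(27 \right)}} = \frac{1}{-277 + \sqrt{20 + 21 \cdot 27}} = \frac{1}{-277 + \sqrt{20 + 567}} = \frac{1}{-277 + \sqrt{587}}$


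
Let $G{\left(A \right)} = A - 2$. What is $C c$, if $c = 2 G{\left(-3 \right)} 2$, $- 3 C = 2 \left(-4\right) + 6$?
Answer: $- \frac{40}{3} \approx -13.333$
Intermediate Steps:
$G{\left(A \right)} = -2 + A$ ($G{\left(A \right)} = A - 2 = -2 + A$)
$C = \frac{2}{3}$ ($C = - \frac{2 \left(-4\right) + 6}{3} = - \frac{-8 + 6}{3} = \left(- \frac{1}{3}\right) \left(-2\right) = \frac{2}{3} \approx 0.66667$)
$c = -20$ ($c = 2 \left(-2 - 3\right) 2 = 2 \left(-5\right) 2 = \left(-10\right) 2 = -20$)
$C c = \frac{2}{3} \left(-20\right) = - \frac{40}{3}$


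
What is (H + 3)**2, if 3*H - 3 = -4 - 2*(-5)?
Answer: 36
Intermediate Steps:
H = 3 (H = 1 + (-4 - 2*(-5))/3 = 1 + (-4 + 10)/3 = 1 + (1/3)*6 = 1 + 2 = 3)
(H + 3)**2 = (3 + 3)**2 = 6**2 = 36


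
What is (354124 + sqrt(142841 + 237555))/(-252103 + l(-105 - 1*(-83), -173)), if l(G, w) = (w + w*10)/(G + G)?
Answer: -1416496/1008239 - 8*sqrt(95099)/1008239 ≈ -1.4074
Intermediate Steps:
l(G, w) = 11*w/(2*G) (l(G, w) = (w + 10*w)/((2*G)) = (11*w)*(1/(2*G)) = 11*w/(2*G))
(354124 + sqrt(142841 + 237555))/(-252103 + l(-105 - 1*(-83), -173)) = (354124 + sqrt(142841 + 237555))/(-252103 + (11/2)*(-173)/(-105 - 1*(-83))) = (354124 + sqrt(380396))/(-252103 + (11/2)*(-173)/(-105 + 83)) = (354124 + 2*sqrt(95099))/(-252103 + (11/2)*(-173)/(-22)) = (354124 + 2*sqrt(95099))/(-252103 + (11/2)*(-173)*(-1/22)) = (354124 + 2*sqrt(95099))/(-252103 + 173/4) = (354124 + 2*sqrt(95099))/(-1008239/4) = (354124 + 2*sqrt(95099))*(-4/1008239) = -1416496/1008239 - 8*sqrt(95099)/1008239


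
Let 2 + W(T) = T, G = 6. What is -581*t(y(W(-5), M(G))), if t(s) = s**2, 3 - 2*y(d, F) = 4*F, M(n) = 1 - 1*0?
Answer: -581/4 ≈ -145.25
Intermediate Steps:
M(n) = 1 (M(n) = 1 + 0 = 1)
W(T) = -2 + T
y(d, F) = 3/2 - 2*F
-581*t(y(W(-5), M(G))) = -581*(3/2 - 2*1)**2 = -581*(3/2 - 2)**2 = -581*(-1/2)**2 = -581*1/4 = -581/4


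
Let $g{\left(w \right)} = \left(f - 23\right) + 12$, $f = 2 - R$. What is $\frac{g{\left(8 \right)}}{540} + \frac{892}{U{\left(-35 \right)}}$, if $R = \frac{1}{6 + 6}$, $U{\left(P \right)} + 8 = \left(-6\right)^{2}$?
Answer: $\frac{1444277}{45360} \approx 31.84$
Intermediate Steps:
$U{\left(P \right)} = 28$ ($U{\left(P \right)} = -8 + \left(-6\right)^{2} = -8 + 36 = 28$)
$R = \frac{1}{12} \approx 0.083333$
$f = \frac{23}{12}$ ($f = 2 - \frac{1}{12} = \frac{23}{12} \approx 1.9167$)
$g{\left(w \right)} = - \frac{109}{12}$ ($g{\left(w \right)} = \left(\frac{23}{12} - 23\right) + 12 = - \frac{253}{12} + 12 = - \frac{109}{12}$)
$\frac{g{\left(8 \right)}}{540} + \frac{892}{U{\left(-35 \right)}} = - \frac{109}{12 \cdot 540} + \frac{892}{28} = \left(- \frac{109}{12}\right) \frac{1}{540} + 892 \cdot \frac{1}{28} = - \frac{109}{6480} + \frac{223}{7} = \frac{1444277}{45360}$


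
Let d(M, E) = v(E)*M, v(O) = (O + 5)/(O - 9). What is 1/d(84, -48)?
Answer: 19/1204 ≈ 0.015781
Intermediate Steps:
v(O) = (5 + O)/(-9 + O)
d(M, E) = M*(5 + E)/(-9 + E) (d(M, E) = ((5 + E)/(-9 + E))*M = M*(5 + E)/(-9 + E))
1/d(84, -48) = 1/(84*(5 - 48)/(-9 - 48)) = 1/(84*(-43)/(-57)) = 1/(84*(-1/57)*(-43)) = 1/(1204/19) = 19/1204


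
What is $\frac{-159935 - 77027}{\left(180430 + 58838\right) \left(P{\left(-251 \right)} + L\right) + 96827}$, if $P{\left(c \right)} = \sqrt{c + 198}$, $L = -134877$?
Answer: $\frac{7647155487711058}{1041459603876166316353} + \frac{56697423816 i \sqrt{53}}{1041459603876166316353} \approx 7.3427 \cdot 10^{-6} + 3.9633 \cdot 10^{-10} i$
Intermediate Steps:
$P{\left(c \right)} = \sqrt{198 + c}$
$\frac{-159935 - 77027}{\left(180430 + 58838\right) \left(P{\left(-251 \right)} + L\right) + 96827} = \frac{-159935 - 77027}{\left(180430 + 58838\right) \left(\sqrt{198 - 251} - 134877\right) + 96827} = - \frac{236962}{239268 \left(\sqrt{-53} - 134877\right) + 96827} = - \frac{236962}{239268 \left(i \sqrt{53} - 134877\right) + 96827} = - \frac{236962}{239268 \left(-134877 + i \sqrt{53}\right) + 96827} = - \frac{236962}{\left(-32271750036 + 239268 i \sqrt{53}\right) + 96827} = - \frac{236962}{-32271653209 + 239268 i \sqrt{53}}$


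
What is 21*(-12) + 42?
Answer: -210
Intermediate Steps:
21*(-12) + 42 = -252 + 42 = -210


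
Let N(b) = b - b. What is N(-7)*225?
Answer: 0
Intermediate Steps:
N(b) = 0
N(-7)*225 = 0*225 = 0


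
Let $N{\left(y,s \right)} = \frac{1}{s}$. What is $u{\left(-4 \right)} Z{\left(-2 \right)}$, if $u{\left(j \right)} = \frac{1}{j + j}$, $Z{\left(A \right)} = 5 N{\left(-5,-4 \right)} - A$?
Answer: $- \frac{3}{32} \approx -0.09375$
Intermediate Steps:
$Z{\left(A \right)} = - \frac{5}{4} - A$ ($Z{\left(A \right)} = \frac{5}{-4} - A = 5 \left(- \frac{1}{4}\right) - A = - \frac{5}{4} - A$)
$u{\left(j \right)} = \frac{1}{2 j}$
$u{\left(-4 \right)} Z{\left(-2 \right)} = \frac{1}{2 \left(-4\right)} \left(- \frac{5}{4} - -2\right) = \frac{1}{2} \left(- \frac{1}{4}\right) \left(- \frac{5}{4} + 2\right) = \left(- \frac{1}{8}\right) \frac{3}{4} = - \frac{3}{32}$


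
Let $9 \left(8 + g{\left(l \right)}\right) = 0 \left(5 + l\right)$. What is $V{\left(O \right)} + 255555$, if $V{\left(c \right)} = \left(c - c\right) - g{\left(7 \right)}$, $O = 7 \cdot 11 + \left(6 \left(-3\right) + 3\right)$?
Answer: $255563$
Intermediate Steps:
$O = 62$ ($O = 77 + \left(-18 + 3\right) = 77 - 15 = 62$)
$g{\left(l \right)} = -8$ ($g{\left(l \right)} = -8 + \frac{0 \left(5 + l\right)}{9} = -8 + \frac{1}{9} \cdot 0 = -8 + 0 = -8$)
$V{\left(c \right)} = 8$ ($V{\left(c \right)} = \left(c - c\right) - -8 = 0 + 8 = 8$)
$V{\left(O \right)} + 255555 = 8 + 255555 = 255563$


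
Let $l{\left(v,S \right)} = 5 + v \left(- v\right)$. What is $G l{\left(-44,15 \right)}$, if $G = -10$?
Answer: $19310$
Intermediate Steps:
$l{\left(v,S \right)} = 5 - v^{2}$
$G l{\left(-44,15 \right)} = - 10 \left(5 - \left(-44\right)^{2}\right) = - 10 \left(5 - 1936\right) = \left(-10\right) \left(-1931\right) = 19310$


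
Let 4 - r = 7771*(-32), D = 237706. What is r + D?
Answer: 486382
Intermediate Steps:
r = 248676 (r = 4 - 7771*(-32) = 4 - 1*(-248672) = 4 + 248672 = 248676)
r + D = 248676 + 237706 = 486382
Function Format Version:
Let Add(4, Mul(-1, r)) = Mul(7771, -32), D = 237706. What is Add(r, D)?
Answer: 486382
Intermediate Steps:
r = 248676 (r = Add(4, Mul(-1, Mul(7771, -32))) = Add(4, Mul(-1, -248672)) = Add(4, 248672) = 248676)
Add(r, D) = Add(248676, 237706) = 486382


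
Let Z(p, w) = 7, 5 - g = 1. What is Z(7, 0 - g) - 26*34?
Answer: -877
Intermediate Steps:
g = 4 (g = 5 - 1*1 = 5 - 1 = 4)
Z(7, 0 - g) - 26*34 = 7 - 26*34 = 7 - 884 = -877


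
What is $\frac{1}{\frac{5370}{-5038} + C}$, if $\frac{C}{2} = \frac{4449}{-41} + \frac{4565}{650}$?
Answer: $- \frac{6713135}{1369775828} \approx -0.0049009$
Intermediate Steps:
$C = - \frac{540937}{2665}$ ($C = 2 \left(\frac{4449}{-41} + \frac{4565}{650}\right) = 2 \left(4449 \left(- \frac{1}{41}\right) + 4565 \cdot \frac{1}{650}\right) = 2 \left(- \frac{4449}{41} + \frac{913}{130}\right) = 2 \left(- \frac{540937}{5330}\right) = - \frac{540937}{2665} \approx -202.98$)
$\frac{1}{\frac{5370}{-5038} + C} = \frac{1}{\frac{5370}{-5038} - \frac{540937}{2665}} = \frac{1}{5370 \left(- \frac{1}{5038}\right) - \frac{540937}{2665}} = \frac{1}{- \frac{2685}{2519} - \frac{540937}{2665}} = \frac{1}{- \frac{1369775828}{6713135}} = - \frac{6713135}{1369775828}$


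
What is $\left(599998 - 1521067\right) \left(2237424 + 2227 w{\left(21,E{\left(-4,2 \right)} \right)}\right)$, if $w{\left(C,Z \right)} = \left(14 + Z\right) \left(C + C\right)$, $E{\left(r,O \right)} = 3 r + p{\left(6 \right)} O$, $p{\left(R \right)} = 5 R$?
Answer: $-7402200492708$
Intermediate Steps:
$E{\left(r,O \right)} = 3 r + 30 O$ ($E{\left(r,O \right)} = 3 r + 5 \cdot 6 O = 3 r + 30 O$)
$w{\left(C,Z \right)} = 2 C \left(14 + Z\right)$ ($w{\left(C,Z \right)} = \left(14 + Z\right) 2 C = 2 C \left(14 + Z\right)$)
$\left(599998 - 1521067\right) \left(2237424 + 2227 w{\left(21,E{\left(-4,2 \right)} \right)}\right) = \left(599998 - 1521067\right) \left(2237424 + 2227 \cdot 2 \cdot 21 \left(14 + \left(3 \left(-4\right) + 30 \cdot 2\right)\right)\right) = - 921069 \left(2237424 + 2227 \cdot 2 \cdot 21 \left(14 + \left(-12 + 60\right)\right)\right) = - 921069 \left(2237424 + 2227 \cdot 2 \cdot 21 \left(14 + 48\right)\right) = - 921069 \left(2237424 + 2227 \cdot 2 \cdot 21 \cdot 62\right) = - 921069 \left(2237424 + 2227 \cdot 2604\right) = - 921069 \left(2237424 + 5799108\right) = \left(-921069\right) 8036532 = -7402200492708$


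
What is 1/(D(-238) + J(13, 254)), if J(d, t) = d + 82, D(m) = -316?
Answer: -1/221 ≈ -0.0045249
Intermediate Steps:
J(d, t) = 82 + d
1/(D(-238) + J(13, 254)) = 1/(-316 + (82 + 13)) = 1/(-316 + 95) = 1/(-221) = -1/221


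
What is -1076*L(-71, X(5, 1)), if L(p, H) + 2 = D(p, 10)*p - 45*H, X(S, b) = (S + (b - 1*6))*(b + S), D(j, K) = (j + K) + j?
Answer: -10082120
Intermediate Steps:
D(j, K) = K + 2*j (D(j, K) = (K + j) + j = K + 2*j)
X(S, b) = (S + b)*(-6 + S + b) (X(S, b) = (S + (b - 6))*(S + b) = (S + (-6 + b))*(S + b) = (-6 + S + b)*(S + b) = (S + b)*(-6 + S + b))
L(p, H) = -2 - 45*H + p*(10 + 2*p) (L(p, H) = -2 + ((10 + 2*p)*p - 45*H) = -2 + (p*(10 + 2*p) - 45*H) = -2 + (-45*H + p*(10 + 2*p)) = -2 - 45*H + p*(10 + 2*p))
-1076*L(-71, X(5, 1)) = -1076*(-2 - 45*(5² + 1² - 6*5 - 6*1 + 2*5*1) + 2*(-71)*(5 - 71)) = -1076*(-2 - 45*(25 + 1 - 30 - 6 + 10) + 2*(-71)*(-66)) = -1076*(-2 - 45*0 + 9372) = -1076*(-2 + 0 + 9372) = -1076*9370 = -10082120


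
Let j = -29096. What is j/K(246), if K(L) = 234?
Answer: -14548/117 ≈ -124.34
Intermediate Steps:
j/K(246) = -29096/234 = -29096*1/234 = -14548/117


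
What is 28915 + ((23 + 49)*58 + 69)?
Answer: 33160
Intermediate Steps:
28915 + ((23 + 49)*58 + 69) = 28915 + (72*58 + 69) = 28915 + (4176 + 69) = 28915 + 4245 = 33160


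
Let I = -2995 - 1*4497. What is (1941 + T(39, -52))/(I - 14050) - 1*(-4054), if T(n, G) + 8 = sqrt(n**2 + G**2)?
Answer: 43664635/10771 ≈ 4053.9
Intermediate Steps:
T(n, G) = -8 + sqrt(G**2 + n**2) (T(n, G) = -8 + sqrt(n**2 + G**2) = -8 + sqrt(G**2 + n**2))
I = -7492 (I = -2995 - 4497 = -7492)
(1941 + T(39, -52))/(I - 14050) - 1*(-4054) = (1941 + (-8 + sqrt((-52)**2 + 39**2)))/(-7492 - 14050) - 1*(-4054) = (1941 + (-8 + sqrt(2704 + 1521)))/(-21542) + 4054 = (1941 + (-8 + sqrt(4225)))*(-1/21542) + 4054 = (1941 + (-8 + 65))*(-1/21542) + 4054 = (1941 + 57)*(-1/21542) + 4054 = 1998*(-1/21542) + 4054 = -999/10771 + 4054 = 43664635/10771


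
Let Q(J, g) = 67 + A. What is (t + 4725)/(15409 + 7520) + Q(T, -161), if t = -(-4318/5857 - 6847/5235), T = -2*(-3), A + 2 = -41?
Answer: 17017780821904/703035125955 ≈ 24.206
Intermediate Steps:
A = -43 (A = -2 - 41 = -43)
T = 6
Q(J, g) = 24 (Q(J, g) = 67 - 43 = 24)
t = 62707609/30661395 (t = -(-4318*1/5857 - 6847*1/5235) = -(-4318/5857 - 6847/5235) = -1*(-62707609/30661395) = 62707609/30661395 ≈ 2.0452)
(t + 4725)/(15409 + 7520) + Q(T, -161) = (62707609/30661395 + 4725)/(15409 + 7520) + 24 = (144937798984/30661395)/22929 + 24 = (144937798984/30661395)*(1/22929) + 24 = 144937798984/703035125955 + 24 = 17017780821904/703035125955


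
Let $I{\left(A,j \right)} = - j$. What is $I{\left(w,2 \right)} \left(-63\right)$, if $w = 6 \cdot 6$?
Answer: $126$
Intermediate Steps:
$w = 36$
$I{\left(w,2 \right)} \left(-63\right) = \left(-1\right) 2 \left(-63\right) = \left(-2\right) \left(-63\right) = 126$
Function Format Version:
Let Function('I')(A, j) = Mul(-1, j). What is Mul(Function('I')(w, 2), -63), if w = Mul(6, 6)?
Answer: 126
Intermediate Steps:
w = 36
Mul(Function('I')(w, 2), -63) = Mul(Mul(-1, 2), -63) = Mul(-2, -63) = 126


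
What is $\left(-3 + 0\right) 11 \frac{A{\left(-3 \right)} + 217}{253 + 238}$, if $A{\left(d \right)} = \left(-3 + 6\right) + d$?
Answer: $- \frac{7161}{491} \approx -14.585$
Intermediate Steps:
$A{\left(d \right)} = 3 + d$
$\left(-3 + 0\right) 11 \frac{A{\left(-3 \right)} + 217}{253 + 238} = \left(-3 + 0\right) 11 \frac{\left(3 - 3\right) + 217}{253 + 238} = \left(-3\right) 11 \frac{0 + 217}{491} = - 33 \cdot 217 \cdot \frac{1}{491} = \left(-33\right) \frac{217}{491} = - \frac{7161}{491}$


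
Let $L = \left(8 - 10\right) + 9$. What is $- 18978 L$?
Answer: $-132846$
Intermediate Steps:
$L = 7$ ($L = -2 + 9 = 7$)
$- 18978 L = \left(-18978\right) 7 = -132846$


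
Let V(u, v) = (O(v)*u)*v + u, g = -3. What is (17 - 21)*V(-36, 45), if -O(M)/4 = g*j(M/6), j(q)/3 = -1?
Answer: -233136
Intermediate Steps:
j(q) = -3 (j(q) = 3*(-1) = -3)
O(M) = -36 (O(M) = -(-12)*(-3) = -4*9 = -36)
V(u, v) = u - 36*u*v (V(u, v) = (-36*u)*v + u = -36*u*v + u = u - 36*u*v)
(17 - 21)*V(-36, 45) = (17 - 21)*(-36*(1 - 36*45)) = -(-144)*(1 - 1620) = -(-144)*(-1619) = -4*58284 = -233136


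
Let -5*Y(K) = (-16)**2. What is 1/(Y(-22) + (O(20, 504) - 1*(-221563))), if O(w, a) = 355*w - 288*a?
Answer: 5/417299 ≈ 1.1982e-5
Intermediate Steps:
Y(K) = -256/5 (Y(K) = -1/5*(-16)**2 = -1/5*256 = -256/5)
O(w, a) = -288*a + 355*w
1/(Y(-22) + (O(20, 504) - 1*(-221563))) = 1/(-256/5 + ((-288*504 + 355*20) - 1*(-221563))) = 1/(-256/5 + ((-145152 + 7100) + 221563)) = 1/(-256/5 + (-138052 + 221563)) = 1/(-256/5 + 83511) = 1/(417299/5) = 5/417299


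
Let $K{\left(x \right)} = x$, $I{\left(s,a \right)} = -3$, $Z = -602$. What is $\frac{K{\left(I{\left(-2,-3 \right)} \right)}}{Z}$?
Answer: $\frac{3}{602} \approx 0.0049834$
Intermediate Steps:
$\frac{K{\left(I{\left(-2,-3 \right)} \right)}}{Z} = - \frac{3}{-602} = \left(-3\right) \left(- \frac{1}{602}\right) = \frac{3}{602}$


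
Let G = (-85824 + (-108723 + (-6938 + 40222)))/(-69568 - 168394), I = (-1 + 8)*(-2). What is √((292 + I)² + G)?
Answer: √4376315469072102/237962 ≈ 278.00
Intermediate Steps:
I = -14 (I = 7*(-2) = -14)
G = 161263/237962 (G = (-85824 + (-108723 + 33284))/(-237962) = (-85824 - 75439)*(-1/237962) = -161263*(-1/237962) = 161263/237962 ≈ 0.67768)
√((292 + I)² + G) = √((292 - 14)² + 161263/237962) = √(278² + 161263/237962) = √(77284 + 161263/237962) = √(18390816471/237962) = √4376315469072102/237962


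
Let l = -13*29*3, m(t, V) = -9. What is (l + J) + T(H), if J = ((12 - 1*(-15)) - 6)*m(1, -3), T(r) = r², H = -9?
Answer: -1239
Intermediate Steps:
l = -1131 (l = -377*3 = -1131)
J = -189 (J = ((12 - 1*(-15)) - 6)*(-9) = ((12 + 15) - 6)*(-9) = (27 - 6)*(-9) = 21*(-9) = -189)
(l + J) + T(H) = (-1131 - 189) + (-9)² = -1320 + 81 = -1239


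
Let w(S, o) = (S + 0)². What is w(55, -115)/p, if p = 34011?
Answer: 3025/34011 ≈ 0.088942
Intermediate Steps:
w(S, o) = S²
w(55, -115)/p = 55²/34011 = 3025*(1/34011) = 3025/34011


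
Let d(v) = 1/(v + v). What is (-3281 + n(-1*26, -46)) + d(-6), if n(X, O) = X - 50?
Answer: -40285/12 ≈ -3357.1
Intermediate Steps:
n(X, O) = -50 + X
d(v) = 1/(2*v)
(-3281 + n(-1*26, -46)) + d(-6) = (-3281 + (-50 - 1*26)) + (½)/(-6) = (-3281 + (-50 - 26)) + (½)*(-⅙) = (-3281 - 76) - 1/12 = -3357 - 1/12 = -40285/12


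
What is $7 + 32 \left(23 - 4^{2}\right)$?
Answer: $231$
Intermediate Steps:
$7 + 32 \left(23 - 4^{2}\right) = 7 + 32 \left(23 - 16\right) = 7 + 32 \cdot 7 = 7 + 224 = 231$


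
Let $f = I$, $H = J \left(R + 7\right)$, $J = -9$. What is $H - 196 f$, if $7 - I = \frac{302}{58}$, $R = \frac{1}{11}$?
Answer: $- \frac{132470}{319} \approx -415.27$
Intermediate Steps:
$R = \frac{1}{11} \approx 0.090909$
$H = - \frac{702}{11}$ ($H = - 9 \left(\frac{1}{11} + 7\right) = \left(-9\right) \frac{78}{11} = - \frac{702}{11} \approx -63.818$)
$I = \frac{52}{29}$ ($I = 7 - \frac{302}{58} = 7 - 302 \cdot \frac{1}{58} = 7 - \frac{151}{29} = \frac{52}{29} \approx 1.7931$)
$f = \frac{52}{29} \approx 1.7931$
$H - 196 f = - \frac{702}{11} - \frac{10192}{29} = - \frac{132470}{319}$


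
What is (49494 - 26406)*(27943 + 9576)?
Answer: 866238672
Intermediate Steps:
(49494 - 26406)*(27943 + 9576) = 23088*37519 = 866238672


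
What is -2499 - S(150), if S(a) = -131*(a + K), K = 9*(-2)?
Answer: 14793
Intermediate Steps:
K = -18
S(a) = 2358 - 131*a (S(a) = -131*(a - 18) = -131*(-18 + a) = 2358 - 131*a)
-2499 - S(150) = -2499 - (2358 - 131*150) = -2499 - (2358 - 19650) = -2499 - 1*(-17292) = -2499 + 17292 = 14793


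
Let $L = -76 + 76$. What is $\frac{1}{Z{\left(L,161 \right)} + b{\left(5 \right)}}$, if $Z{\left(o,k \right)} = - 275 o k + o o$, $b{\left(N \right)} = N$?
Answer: $\frac{1}{5} \approx 0.2$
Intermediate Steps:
$L = 0$
$Z{\left(o,k \right)} = o^{2} - 275 k o$ ($Z{\left(o,k \right)} = - 275 k o + o^{2} = o^{2} - 275 k o$)
$\frac{1}{Z{\left(L,161 \right)} + b{\left(5 \right)}} = \frac{1}{0 \left(0 - 44275\right) + 5} = \frac{1}{0 \left(-44275\right) + 5} = \frac{1}{0 + 5} = \frac{1}{5}$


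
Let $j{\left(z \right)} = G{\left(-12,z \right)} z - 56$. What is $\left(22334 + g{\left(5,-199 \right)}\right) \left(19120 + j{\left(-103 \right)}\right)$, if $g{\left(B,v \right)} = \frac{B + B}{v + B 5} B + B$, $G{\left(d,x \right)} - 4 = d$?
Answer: $\frac{38651691584}{87} \approx 4.4427 \cdot 10^{8}$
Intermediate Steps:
$G{\left(d,x \right)} = 4 + d$
$g{\left(B,v \right)} = B + \frac{2 B^{2}}{v + 5 B}$ ($g{\left(B,v \right)} = \frac{2 B}{v + 5 B} B + B = \frac{2 B^{2}}{v + 5 B} + B = B + \frac{2 B^{2}}{v + 5 B}$)
$j{\left(z \right)} = -56 - 8 z$ ($j{\left(z \right)} = \left(4 - 12\right) z - 56 = - 8 z - 56 = -56 - 8 z$)
$\left(22334 + g{\left(5,-199 \right)}\right) \left(19120 + j{\left(-103 \right)}\right) = \left(22334 + \frac{5 \left(-199 + 7 \cdot 5\right)}{-199 + 5 \cdot 5}\right) \left(19120 - -768\right) = \left(22334 + \frac{5 \left(-199 + 35\right)}{-199 + 25}\right) \left(19120 + \left(-56 + 824\right)\right) = \left(22334 + 5 \frac{1}{-174} \left(-164\right)\right) \left(19120 + 768\right) = \left(22334 + 5 \left(- \frac{1}{174}\right) \left(-164\right)\right) 19888 = \left(22334 + \frac{410}{87}\right) 19888 = \frac{1943468}{87} \cdot 19888 = \frac{38651691584}{87}$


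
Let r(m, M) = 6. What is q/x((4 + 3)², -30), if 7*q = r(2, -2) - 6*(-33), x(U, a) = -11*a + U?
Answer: 204/2653 ≈ 0.076894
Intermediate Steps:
x(U, a) = U - 11*a
q = 204/7 (q = (6 - 6*(-33))/7 = (6 + 198)/7 = (⅐)*204 = 204/7 ≈ 29.143)
q/x((4 + 3)², -30) = 204/(7*((4 + 3)² - 11*(-30))) = 204/(7*(7² + 330)) = 204/(7*(49 + 330)) = (204/7)/379 = (204/7)*(1/379) = 204/2653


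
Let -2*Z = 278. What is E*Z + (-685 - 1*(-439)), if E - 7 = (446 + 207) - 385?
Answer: -38471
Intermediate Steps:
E = 275 (E = 7 + ((446 + 207) - 385) = 7 + (653 - 385) = 7 + 268 = 275)
Z = -139 (Z = -½*278 = -139)
E*Z + (-685 - 1*(-439)) = 275*(-139) + (-685 - 1*(-439)) = -38225 + (-685 + 439) = -38225 - 246 = -38471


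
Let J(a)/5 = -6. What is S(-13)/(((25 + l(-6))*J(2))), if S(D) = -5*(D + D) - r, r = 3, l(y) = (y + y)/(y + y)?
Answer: -127/780 ≈ -0.16282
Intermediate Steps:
J(a) = -30 (J(a) = 5*(-6) = -30)
l(y) = 1 (l(y) = (2*y)/((2*y)) = (2*y)*(1/(2*y)) = 1)
S(D) = -3 - 10*D (S(D) = -5*(D + D) - 1*3 = -10*D - 3 = -3 - 10*D)
S(-13)/(((25 + l(-6))*J(2))) = (-3 - 10*(-13))/(((25 + 1)*(-30))) = (-3 + 130)/((26*(-30))) = 127/(-780) = 127*(-1/780) = -127/780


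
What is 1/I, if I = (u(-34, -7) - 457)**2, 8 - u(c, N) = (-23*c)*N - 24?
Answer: 1/25492401 ≈ 3.9227e-8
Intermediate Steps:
u(c, N) = 32 + 23*N*c (u(c, N) = 8 - ((-23*c)*N - 24) = 8 - (-23*N*c - 24) = 8 - (-24 - 23*N*c) = 8 + (24 + 23*N*c) = 32 + 23*N*c)
I = 25492401 (I = ((32 + 23*(-7)*(-34)) - 457)**2 = ((32 + 5474) - 457)**2 = (5506 - 457)**2 = 5049**2 = 25492401)
1/I = 1/25492401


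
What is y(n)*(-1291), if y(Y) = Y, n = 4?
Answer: -5164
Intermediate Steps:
y(n)*(-1291) = 4*(-1291) = -5164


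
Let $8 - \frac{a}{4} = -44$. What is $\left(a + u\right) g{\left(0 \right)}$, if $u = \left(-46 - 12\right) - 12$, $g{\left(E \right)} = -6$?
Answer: $-828$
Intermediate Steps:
$a = 208$ ($a = 32 - -176 = 32 + 176 = 208$)
$u = -70$ ($u = -58 - 12 = -70$)
$\left(a + u\right) g{\left(0 \right)} = \left(208 - 70\right) \left(-6\right) = 138 \left(-6\right) = -828$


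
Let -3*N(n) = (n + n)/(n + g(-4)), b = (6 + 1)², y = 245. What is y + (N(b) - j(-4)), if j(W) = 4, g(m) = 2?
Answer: 36775/153 ≈ 240.36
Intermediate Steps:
b = 49 (b = 7² = 49)
N(n) = -2*n/(3*(2 + n)) (N(n) = -(n + n)/(3*(n + 2)) = -2*n/(3*(2 + n)))
y + (N(b) - j(-4)) = 245 + (-2*49/(6 + 3*49) - 1*4) = 245 + (-2*49/(6 + 147) - 4) = 245 + (-2*49/153 - 4) = 245 + (-2*49*1/153 - 4) = 245 + (-98/153 - 4) = 245 - 710/153 = 36775/153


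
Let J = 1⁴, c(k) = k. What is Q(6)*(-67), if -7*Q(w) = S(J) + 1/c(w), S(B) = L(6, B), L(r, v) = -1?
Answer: -335/42 ≈ -7.9762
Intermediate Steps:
J = 1
S(B) = -1
Q(w) = ⅐ - 1/(7*w) (Q(w) = -(-1 + 1/w)/7 = ⅐ - 1/(7*w))
Q(6)*(-67) = ((⅐)*(-1 + 6)/6)*(-67) = ((⅐)*(⅙)*5)*(-67) = (5/42)*(-67) = -335/42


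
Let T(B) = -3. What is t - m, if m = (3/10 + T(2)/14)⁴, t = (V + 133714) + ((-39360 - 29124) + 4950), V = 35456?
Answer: 158520022419/1500625 ≈ 1.0564e+5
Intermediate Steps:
t = 105636 (t = (35456 + 133714) + ((-39360 - 29124) + 4950) = 169170 + (-68484 + 4950) = 169170 - 63534 = 105636)
m = 81/1500625 (m = (3/10 - 3/14)⁴ = (3/35)⁴ = 81/1500625 ≈ 5.3977e-5)
t - m = 105636 - 1*81/1500625 = 105636 - 81/1500625 = 158520022419/1500625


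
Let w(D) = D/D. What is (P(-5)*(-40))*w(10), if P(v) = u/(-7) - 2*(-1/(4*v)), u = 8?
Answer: 348/7 ≈ 49.714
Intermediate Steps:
w(D) = 1
P(v) = -8/7 + 1/(2*v) (P(v) = 8/(-7) - 2*(-1/(4*v)) = 8*(-1/7) - (-1)/(2*v) = -8/7 + 1/(2*v))
(P(-5)*(-40))*w(10) = (((1/14)*(7 - 16*(-5))/(-5))*(-40))*1 = (((1/14)*(-1/5)*(7 + 80))*(-40))*1 = (((1/14)*(-1/5)*87)*(-40))*1 = -87/70*(-40)*1 = (348/7)*1 = 348/7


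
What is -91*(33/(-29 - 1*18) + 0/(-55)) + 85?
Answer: 6998/47 ≈ 148.89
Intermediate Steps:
-91*(33/(-29 - 1*18) + 0/(-55)) + 85 = -91*(33/(-29 - 18) + 0*(-1/55)) + 85 = -91*(33/(-47) + 0) + 85 = -91*(33*(-1/47) + 0) + 85 = -91*(-33/47 + 0) + 85 = -91*(-33/47) + 85 = 3003/47 + 85 = 6998/47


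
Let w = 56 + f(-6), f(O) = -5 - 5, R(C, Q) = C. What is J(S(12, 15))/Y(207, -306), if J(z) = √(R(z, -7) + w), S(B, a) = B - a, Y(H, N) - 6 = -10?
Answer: -√43/4 ≈ -1.6394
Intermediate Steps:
Y(H, N) = -4 (Y(H, N) = 6 - 10 = -4)
f(O) = -10
w = 46 (w = 56 - 10 = 46)
J(z) = √(46 + z) (J(z) = √(z + 46) = √(46 + z))
J(S(12, 15))/Y(207, -306) = √(46 + (12 - 1*15))/(-4) = √(46 + (12 - 15))*(-¼) = √(46 - 3)*(-¼) = √43*(-¼) = -√43/4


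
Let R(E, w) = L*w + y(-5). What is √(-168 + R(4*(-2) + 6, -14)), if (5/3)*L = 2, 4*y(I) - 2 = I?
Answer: I*√18555/10 ≈ 13.622*I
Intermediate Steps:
y(I) = ½ + I/4
L = 6/5 (L = (⅗)*2 = 6/5 ≈ 1.2000)
R(E, w) = -¾ + 6*w/5 (R(E, w) = 6*w/5 + (½ + (¼)*(-5)) = 6*w/5 + (½ - 5/4) = 6*w/5 - ¾ = -¾ + 6*w/5)
√(-168 + R(4*(-2) + 6, -14)) = √(-168 + (-¾ + (6/5)*(-14))) = √(-168 + (-¾ - 84/5)) = √(-168 - 351/20) = √(-3711/20) = I*√18555/10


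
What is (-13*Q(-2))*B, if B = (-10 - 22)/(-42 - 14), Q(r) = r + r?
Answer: 208/7 ≈ 29.714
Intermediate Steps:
Q(r) = 2*r
B = 4/7 (B = -32/(-56) = -32*(-1/56) = 4/7 ≈ 0.57143)
(-13*Q(-2))*B = -26*(-2)*(4/7) = -13*(-4)*(4/7) = 52*(4/7) = 208/7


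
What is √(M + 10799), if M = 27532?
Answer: 3*√4259 ≈ 195.78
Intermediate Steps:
√(M + 10799) = √(27532 + 10799) = √38331 = 3*√4259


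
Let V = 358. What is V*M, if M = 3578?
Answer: 1280924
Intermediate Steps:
V*M = 358*3578 = 1280924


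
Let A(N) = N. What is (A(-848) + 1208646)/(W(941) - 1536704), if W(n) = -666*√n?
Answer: -464007004448/590260449355 + 201098367*√941/590260449355 ≈ -0.77565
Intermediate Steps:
(A(-848) + 1208646)/(W(941) - 1536704) = (-848 + 1208646)/(-666*√941 - 1536704) = 1207798/(-1536704 - 666*√941)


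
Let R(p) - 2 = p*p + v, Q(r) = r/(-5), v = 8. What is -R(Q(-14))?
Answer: -446/25 ≈ -17.840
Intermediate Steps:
Q(r) = -r/5 (Q(r) = r*(-⅕) = -r/5)
R(p) = 10 + p² (R(p) = 2 + (p*p + 8) = 2 + (p² + 8) = 2 + (8 + p²) = 10 + p²)
-R(Q(-14)) = -(10 + (-⅕*(-14))²) = -(10 + (14/5)²) = -(10 + 196/25) = -1*446/25 = -446/25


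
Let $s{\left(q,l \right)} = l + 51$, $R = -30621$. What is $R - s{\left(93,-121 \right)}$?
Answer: $-30551$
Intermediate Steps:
$s{\left(q,l \right)} = 51 + l$
$R - s{\left(93,-121 \right)} = -30621 - \left(51 - 121\right) = -30621 - -70 = -30621 + 70 = -30551$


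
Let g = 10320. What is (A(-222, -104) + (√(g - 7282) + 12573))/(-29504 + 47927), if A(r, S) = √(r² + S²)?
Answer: 1397/2047 + 7*√62/18423 + 10*√601/18423 ≈ 0.69876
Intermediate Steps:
A(r, S) = √(S² + r²)
(A(-222, -104) + (√(g - 7282) + 12573))/(-29504 + 47927) = (√((-104)² + (-222)²) + (√(10320 - 7282) + 12573))/(-29504 + 47927) = (√(10816 + 49284) + (√3038 + 12573))/18423 = (√60100 + (7*√62 + 12573))*(1/18423) = (10*√601 + (12573 + 7*√62))*(1/18423) = (12573 + 7*√62 + 10*√601)*(1/18423) = 1397/2047 + 7*√62/18423 + 10*√601/18423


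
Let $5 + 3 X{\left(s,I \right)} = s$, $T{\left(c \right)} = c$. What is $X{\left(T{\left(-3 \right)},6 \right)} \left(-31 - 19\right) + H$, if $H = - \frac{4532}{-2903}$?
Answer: $\frac{1174796}{8709} \approx 134.89$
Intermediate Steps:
$H = \frac{4532}{2903}$ ($H = \left(-4532\right) \left(- \frac{1}{2903}\right) = \frac{4532}{2903} \approx 1.5611$)
$X{\left(s,I \right)} = - \frac{5}{3} + \frac{s}{3}$
$X{\left(T{\left(-3 \right)},6 \right)} \left(-31 - 19\right) + H = \left(- \frac{5}{3} + \frac{1}{3} \left(-3\right)\right) \left(-31 - 19\right) + \frac{4532}{2903} = \left(- \frac{5}{3} - 1\right) \left(-50\right) + \frac{4532}{2903} = \left(- \frac{8}{3}\right) \left(-50\right) + \frac{4532}{2903} = \frac{400}{3} + \frac{4532}{2903} = \frac{1174796}{8709}$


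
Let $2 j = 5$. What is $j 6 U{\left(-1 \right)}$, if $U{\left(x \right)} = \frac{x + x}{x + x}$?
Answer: $15$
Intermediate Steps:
$j = \frac{5}{2}$ ($j = \frac{1}{2} \cdot 5 = \frac{5}{2} \approx 2.5$)
$U{\left(x \right)} = 1$ ($U{\left(x \right)} = \frac{2 x}{2 x} = 2 x \frac{1}{2 x} = 1$)
$j 6 U{\left(-1 \right)} = \frac{5}{2} \cdot 6 \cdot 1 = 15 \cdot 1 = 15$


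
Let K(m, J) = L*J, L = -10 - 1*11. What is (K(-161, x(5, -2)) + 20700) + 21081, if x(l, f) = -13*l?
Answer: 43146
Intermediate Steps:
L = -21 (L = -10 - 11 = -21)
K(m, J) = -21*J
(K(-161, x(5, -2)) + 20700) + 21081 = (-(-273)*5 + 20700) + 21081 = (-21*(-65) + 20700) + 21081 = (1365 + 20700) + 21081 = 22065 + 21081 = 43146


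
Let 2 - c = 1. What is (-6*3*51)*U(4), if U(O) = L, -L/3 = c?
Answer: 2754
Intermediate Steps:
c = 1 (c = 2 - 1*1 = 2 - 1 = 1)
L = -3 (L = -3*1 = -3)
U(O) = -3
(-6*3*51)*U(4) = (-6*3*51)*(-3) = -18*51*(-3) = -918*(-3) = 2754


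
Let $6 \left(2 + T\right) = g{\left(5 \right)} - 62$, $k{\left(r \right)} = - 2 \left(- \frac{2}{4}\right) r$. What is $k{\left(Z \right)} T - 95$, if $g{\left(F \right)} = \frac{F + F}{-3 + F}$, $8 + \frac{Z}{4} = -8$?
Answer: $641$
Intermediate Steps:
$Z = -64$ ($Z = -32 + 4 \left(-8\right) = -32 - 32 = -64$)
$g{\left(F \right)} = \frac{2 F}{-3 + F}$
$k{\left(r \right)} = r$ ($k{\left(r \right)} = - 2 \left(\left(-2\right) \frac{1}{4}\right) r = \left(-2\right) \left(- \frac{1}{2}\right) r = 1 r = r$)
$T = - \frac{23}{2}$ ($T = -2 + \frac{2 \cdot 5 \frac{1}{-3 + 5} - 62}{6} = -2 + \frac{2 \cdot 5 \cdot \frac{1}{2} - 62}{6} = -2 + \frac{5 - 62}{6} = -2 + \frac{1}{6} \left(-57\right) = -2 - \frac{19}{2} = - \frac{23}{2} \approx -11.5$)
$k{\left(Z \right)} T - 95 = \left(-64\right) \left(- \frac{23}{2}\right) - 95 = 736 - 95 = 641$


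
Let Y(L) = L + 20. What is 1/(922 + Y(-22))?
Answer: 1/920 ≈ 0.0010870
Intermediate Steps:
Y(L) = 20 + L
1/(922 + Y(-22)) = 1/(922 + (20 - 22)) = 1/(922 - 2) = 1/920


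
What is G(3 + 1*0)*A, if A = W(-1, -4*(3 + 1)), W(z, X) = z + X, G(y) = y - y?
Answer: 0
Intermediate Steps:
G(y) = 0
W(z, X) = X + z
A = -17 (A = -4*(3 + 1) - 1 = -4*4 - 1 = -16 - 1 = -17)
G(3 + 1*0)*A = 0*(-17) = 0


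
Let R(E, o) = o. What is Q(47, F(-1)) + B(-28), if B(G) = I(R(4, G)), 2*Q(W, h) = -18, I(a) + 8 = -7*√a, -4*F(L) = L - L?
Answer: -17 - 14*I*√7 ≈ -17.0 - 37.041*I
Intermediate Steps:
F(L) = 0 (F(L) = -(L - L)/4 = -¼*0 = 0)
I(a) = -8 - 7*√a
Q(W, h) = -9 (Q(W, h) = (½)*(-18) = -9)
B(G) = -8 - 7*√G
Q(47, F(-1)) + B(-28) = -9 + (-8 - 14*I*√7) = -17 - 14*I*√7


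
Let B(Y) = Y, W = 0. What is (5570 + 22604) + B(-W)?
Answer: 28174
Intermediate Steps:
(5570 + 22604) + B(-W) = (5570 + 22604) - 1*0 = 28174 + 0 = 28174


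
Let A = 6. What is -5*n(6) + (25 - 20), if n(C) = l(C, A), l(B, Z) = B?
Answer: -25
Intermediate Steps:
n(C) = C
-5*n(6) + (25 - 20) = -5*6 + (25 - 20) = -30 + 5 = -25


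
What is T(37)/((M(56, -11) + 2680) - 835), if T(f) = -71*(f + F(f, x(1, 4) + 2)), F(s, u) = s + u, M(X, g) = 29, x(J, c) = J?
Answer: -5467/1874 ≈ -2.9173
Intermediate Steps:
T(f) = -213 - 142*f (T(f) = -71*(f + (f + (1 + 2))) = -71*(f + (f + 3)) = -71*(f + (3 + f)) = -71*(3 + 2*f) = -213 - 142*f)
T(37)/((M(56, -11) + 2680) - 835) = (-213 - 142*37)/((29 + 2680) - 835) = (-213 - 5254)/(2709 - 835) = -5467/1874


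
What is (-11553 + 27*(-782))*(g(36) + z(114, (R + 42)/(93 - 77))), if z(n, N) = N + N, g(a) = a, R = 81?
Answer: -13426137/8 ≈ -1.6783e+6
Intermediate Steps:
z(n, N) = 2*N
(-11553 + 27*(-782))*(g(36) + z(114, (R + 42)/(93 - 77))) = (-11553 + 27*(-782))*(36 + 2*((81 + 42)/(93 - 77))) = (-11553 - 21114)*(36 + 2*(123/16)) = -32667*(36 + 2*(123*(1/16))) = -32667*(36 + 2*(123/16)) = -32667*(36 + 123/8) = -32667*411/8 = -13426137/8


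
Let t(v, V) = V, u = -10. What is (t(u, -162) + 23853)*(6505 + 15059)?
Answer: 510872724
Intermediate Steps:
(t(u, -162) + 23853)*(6505 + 15059) = (-162 + 23853)*(6505 + 15059) = 23691*21564 = 510872724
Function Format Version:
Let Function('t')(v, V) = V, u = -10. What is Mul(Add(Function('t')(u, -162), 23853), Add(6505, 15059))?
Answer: 510872724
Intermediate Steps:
Mul(Add(Function('t')(u, -162), 23853), Add(6505, 15059)) = Mul(Add(-162, 23853), Add(6505, 15059)) = Mul(23691, 21564) = 510872724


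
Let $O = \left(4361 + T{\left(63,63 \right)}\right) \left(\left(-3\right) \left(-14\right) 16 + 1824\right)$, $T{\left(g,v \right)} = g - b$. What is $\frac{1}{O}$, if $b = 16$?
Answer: $\frac{1}{11002368} \approx 9.089 \cdot 10^{-8}$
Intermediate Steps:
$T{\left(g,v \right)} = -16 + g$ ($T{\left(g,v \right)} = g - 16 = -16 + g$)
$O = 11002368$ ($O = \left(4361 + \left(-16 + 63\right)\right) \left(\left(-3\right) \left(-14\right) 16 + 1824\right) = \left(4361 + 47\right) \left(42 \cdot 16 + 1824\right) = 4408 \left(672 + 1824\right) = 4408 \cdot 2496 = 11002368$)
$\frac{1}{O} = \frac{1}{11002368}$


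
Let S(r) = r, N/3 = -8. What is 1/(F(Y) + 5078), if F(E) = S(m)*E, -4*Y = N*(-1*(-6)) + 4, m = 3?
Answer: 1/5183 ≈ 0.00019294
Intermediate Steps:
N = -24 (N = 3*(-8) = -24)
Y = 35 (Y = -(-(-24)*(-6) + 4)/4 = -(-24*6 + 4)/4 = -(-144 + 4)/4 = -1/4*(-140) = 35)
F(E) = 3*E
1/(F(Y) + 5078) = 1/(3*35 + 5078) = 1/(105 + 5078) = 1/5183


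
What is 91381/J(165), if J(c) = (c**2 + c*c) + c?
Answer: 91381/54615 ≈ 1.6732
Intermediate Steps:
J(c) = c + 2*c**2 (J(c) = (c**2 + c**2) + c = 2*c**2 + c = c + 2*c**2)
91381/J(165) = 91381/((165*(1 + 2*165))) = 91381/((165*(1 + 330))) = 91381/((165*331)) = 91381/54615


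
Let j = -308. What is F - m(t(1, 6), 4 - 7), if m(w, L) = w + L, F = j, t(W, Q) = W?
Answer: -306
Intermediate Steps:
F = -308
m(w, L) = L + w
F - m(t(1, 6), 4 - 7) = -308 - ((4 - 7) + 1) = -308 - (-3 + 1) = -308 - 1*(-2) = -308 + 2 = -306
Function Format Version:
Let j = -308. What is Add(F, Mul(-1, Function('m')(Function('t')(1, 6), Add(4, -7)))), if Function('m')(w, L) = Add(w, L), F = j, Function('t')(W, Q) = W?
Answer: -306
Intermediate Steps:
F = -308
Function('m')(w, L) = Add(L, w)
Add(F, Mul(-1, Function('m')(Function('t')(1, 6), Add(4, -7)))) = Add(-308, Mul(-1, Add(Add(4, -7), 1))) = Add(-308, Mul(-1, Add(-3, 1))) = Add(-308, Mul(-1, -2)) = Add(-308, 2) = -306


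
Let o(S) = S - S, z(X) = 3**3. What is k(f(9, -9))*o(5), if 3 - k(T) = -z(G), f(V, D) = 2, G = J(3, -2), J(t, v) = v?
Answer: 0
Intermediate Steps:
G = -2
z(X) = 27
o(S) = 0
k(T) = 30 (k(T) = 3 - (-1)*27 = 3 - 1*(-27) = 3 + 27 = 30)
k(f(9, -9))*o(5) = 30*0 = 0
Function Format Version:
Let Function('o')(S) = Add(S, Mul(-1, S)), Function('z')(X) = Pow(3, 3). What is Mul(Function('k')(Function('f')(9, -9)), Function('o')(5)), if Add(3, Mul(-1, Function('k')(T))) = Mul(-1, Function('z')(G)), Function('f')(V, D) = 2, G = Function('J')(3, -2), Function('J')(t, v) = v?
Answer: 0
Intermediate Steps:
G = -2
Function('z')(X) = 27
Function('o')(S) = 0
Function('k')(T) = 30 (Function('k')(T) = Add(3, Mul(-1, Mul(-1, 27))) = Add(3, Mul(-1, -27)) = Add(3, 27) = 30)
Mul(Function('k')(Function('f')(9, -9)), Function('o')(5)) = Mul(30, 0) = 0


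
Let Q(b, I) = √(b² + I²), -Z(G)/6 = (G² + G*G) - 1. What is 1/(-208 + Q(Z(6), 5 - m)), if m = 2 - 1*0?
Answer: 208/138221 + 3*√20165/138221 ≈ 0.0045869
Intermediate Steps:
m = 2 (m = 2 + 0 = 2)
Z(G) = 6 - 12*G² (Z(G) = -6*((G² + G*G) - 1) = -6*((G² + G²) - 1) = -6*(2*G² - 1) = -6*(-1 + 2*G²) = 6 - 12*G²)
Q(b, I) = √(I² + b²)
1/(-208 + Q(Z(6), 5 - m)) = 1/(-208 + √((5 - 1*2)² + (6 - 12*6²)²)) = 1/(-208 + √((5 - 2)² + (6 - 12*36)²)) = 1/(-208 + √(3² + (6 - 432)²)) = 1/(-208 + √(9 + (-426)²)) = 1/(-208 + √(9 + 181476)) = 1/(-208 + √181485) = 1/(-208 + 3*√20165)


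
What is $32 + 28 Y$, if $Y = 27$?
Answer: $788$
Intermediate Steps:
$32 + 28 Y = 32 + 28 \cdot 27 = 32 + 756 = 788$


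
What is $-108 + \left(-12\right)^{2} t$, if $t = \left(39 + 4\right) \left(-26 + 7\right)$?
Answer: $-117756$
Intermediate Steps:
$t = -817$ ($t = 43 \left(-19\right) = -817$)
$-108 + \left(-12\right)^{2} t = -108 + \left(-12\right)^{2} \left(-817\right) = -108 + 144 \left(-817\right) = -108 - 117648 = -117756$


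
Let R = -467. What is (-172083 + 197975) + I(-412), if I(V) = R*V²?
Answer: -79244556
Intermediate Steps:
I(V) = -467*V²
(-172083 + 197975) + I(-412) = (-172083 + 197975) - 467*(-412)² = 25892 - 467*169744 = 25892 - 79270448 = -79244556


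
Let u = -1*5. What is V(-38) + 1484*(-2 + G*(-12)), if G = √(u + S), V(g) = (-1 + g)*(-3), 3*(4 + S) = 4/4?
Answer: -2851 - 5936*I*√78 ≈ -2851.0 - 52425.0*I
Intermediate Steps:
S = -11/3 (S = -4 + (4/4)/3 = -4 + (4*(¼))/3 = -4 + (⅓)*1 = -4 + ⅓ = -11/3 ≈ -3.6667)
V(g) = 3 - 3*g
u = -5
G = I*√78/3 (G = √(-5 - 11/3) = √(-26/3) = I*√78/3 ≈ 2.9439*I)
V(-38) + 1484*(-2 + G*(-12)) = (3 - 3*(-38)) + 1484*(-2 + (I*√78/3)*(-12)) = (3 + 114) + 1484*(-2 - 4*I*√78) = 117 + (-2968 - 5936*I*√78) = -2851 - 5936*I*√78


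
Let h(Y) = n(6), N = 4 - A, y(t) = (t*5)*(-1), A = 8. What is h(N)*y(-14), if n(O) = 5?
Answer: 350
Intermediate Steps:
y(t) = -5*t (y(t) = (5*t)*(-1) = -5*t)
N = -4 (N = 4 - 1*8 = 4 - 8 = -4)
h(Y) = 5
h(N)*y(-14) = 5*(-5*(-14)) = 5*70 = 350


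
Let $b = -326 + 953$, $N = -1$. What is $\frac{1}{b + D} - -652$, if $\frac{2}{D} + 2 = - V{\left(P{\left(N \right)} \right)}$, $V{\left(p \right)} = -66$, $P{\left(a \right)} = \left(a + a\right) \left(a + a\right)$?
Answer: $\frac{13082412}{20065} \approx 652.0$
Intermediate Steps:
$P{\left(a \right)} = 4 a^{2}$ ($P{\left(a \right)} = 2 a 2 a = 4 a^{2}$)
$b = 627$
$D = \frac{1}{32}$ ($D = \frac{2}{-2 - -66} = \frac{2}{-2 + 66} = \frac{2}{64} = 2 \cdot \frac{1}{64} = \frac{1}{32} \approx 0.03125$)
$\frac{1}{b + D} - -652 = \frac{1}{627 + \frac{1}{32}} - -652 = \frac{1}{\frac{20065}{32}} + 652 = \frac{32}{20065} + 652 = \frac{13082412}{20065}$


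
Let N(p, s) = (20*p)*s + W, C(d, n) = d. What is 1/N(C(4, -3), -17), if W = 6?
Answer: -1/1354 ≈ -0.00073855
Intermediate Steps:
N(p, s) = 6 + 20*p*s (N(p, s) = (20*p)*s + 6 = 20*p*s + 6 = 6 + 20*p*s)
1/N(C(4, -3), -17) = 1/(6 + 20*4*(-17)) = 1/(6 - 1360) = 1/(-1354) = -1/1354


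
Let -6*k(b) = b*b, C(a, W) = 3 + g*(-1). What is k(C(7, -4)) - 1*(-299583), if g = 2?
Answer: 1797497/6 ≈ 2.9958e+5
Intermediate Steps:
C(a, W) = 1 (C(a, W) = 3 + 2*(-1) = 3 - 2 = 1)
k(b) = -b²/6 (k(b) = -b*b/6 = -b²/6)
k(C(7, -4)) - 1*(-299583) = -⅙*1² - 1*(-299583) = -⅙*1 + 299583 = -⅙ + 299583 = 1797497/6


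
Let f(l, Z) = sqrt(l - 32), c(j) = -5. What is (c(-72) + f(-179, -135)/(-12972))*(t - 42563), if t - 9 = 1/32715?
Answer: 1392154109/6543 + 1392154109*I*sqrt(211)/424378980 ≈ 2.1277e+5 + 47.651*I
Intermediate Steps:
t = 294436/32715 (t = 9 + 1/32715 = 294436/32715 ≈ 9.0000)
f(l, Z) = sqrt(-32 + l)
(c(-72) + f(-179, -135)/(-12972))*(t - 42563) = (-5 + sqrt(-32 - 179)/(-12972))*(294436/32715 - 42563) = (-5 + sqrt(-211)*(-1/12972))*(-1392154109/32715) = (-5 + (I*sqrt(211))*(-1/12972))*(-1392154109/32715) = (-5 - I*sqrt(211)/12972)*(-1392154109/32715) = 1392154109/6543 + 1392154109*I*sqrt(211)/424378980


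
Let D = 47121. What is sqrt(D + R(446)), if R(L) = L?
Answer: sqrt(47567) ≈ 218.10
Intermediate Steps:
sqrt(D + R(446)) = sqrt(47121 + 446) = sqrt(47567)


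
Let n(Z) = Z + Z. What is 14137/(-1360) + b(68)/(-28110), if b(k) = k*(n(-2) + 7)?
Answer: -13255617/1274320 ≈ -10.402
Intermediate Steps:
n(Z) = 2*Z
b(k) = 3*k (b(k) = k*(2*(-2) + 7) = k*(-4 + 7) = k*3 = 3*k)
14137/(-1360) + b(68)/(-28110) = 14137/(-1360) + (3*68)/(-28110) = 14137*(-1/1360) + 204*(-1/28110) = -14137/1360 - 34/4685 = -13255617/1274320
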